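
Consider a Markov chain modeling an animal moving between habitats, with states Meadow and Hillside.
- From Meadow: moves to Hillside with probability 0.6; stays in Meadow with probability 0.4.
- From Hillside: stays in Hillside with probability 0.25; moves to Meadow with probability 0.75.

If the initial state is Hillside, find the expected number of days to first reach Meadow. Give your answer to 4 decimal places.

Let t(s) be the expected number of days to first reach Meadow from state s, with t(Meadow) = 0. Conditioning on the first day:
t(Hillside) = 1 + 0.25·t(Hillside)
Solving: t(Hillside) = 1.3333.
Expected days from Hillside to Meadow: 1.3333.

1.3333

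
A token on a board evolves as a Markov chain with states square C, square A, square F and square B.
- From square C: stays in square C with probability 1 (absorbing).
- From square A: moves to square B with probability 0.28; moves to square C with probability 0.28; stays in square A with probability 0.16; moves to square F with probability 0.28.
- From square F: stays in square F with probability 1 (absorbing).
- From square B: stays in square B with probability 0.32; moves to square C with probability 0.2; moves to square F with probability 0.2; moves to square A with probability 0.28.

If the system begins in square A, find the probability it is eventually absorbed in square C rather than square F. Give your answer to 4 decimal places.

Let h(s) be the probability of absorption at square C starting from transient state s. Then h(square C) = 1 and h(square F) = 0. By first-step analysis:
h(square A) = 0.28·1 + 0.16·h(square A) + 0.28·0 + 0.28·h(square B)
h(square B) = 0.2·1 + 0.28·h(square A) + 0.2·0 + 0.32·h(square B)
Solving: h(square A) = 0.5000, h(square B) = 0.5000.
Starting from square A, the probability is 0.5000.

0.5000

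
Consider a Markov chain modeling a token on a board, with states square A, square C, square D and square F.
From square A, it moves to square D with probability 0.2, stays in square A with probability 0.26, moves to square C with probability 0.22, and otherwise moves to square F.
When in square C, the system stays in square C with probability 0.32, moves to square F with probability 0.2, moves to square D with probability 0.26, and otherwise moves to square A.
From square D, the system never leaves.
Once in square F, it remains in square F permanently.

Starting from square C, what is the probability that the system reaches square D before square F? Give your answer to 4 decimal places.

Let h(s) be the probability of absorption at square D starting from transient state s. Then h(square D) = 1 and h(square F) = 0. By first-step analysis:
h(square A) = 0.26·h(square A) + 0.22·h(square C) + 0.2·1 + 0.32·0
h(square C) = 0.22·h(square A) + 0.32·h(square C) + 0.26·1 + 0.2·0
Solving: h(square A) = 0.4248, h(square C) = 0.5198.
Starting from square C, the probability is 0.5198.

0.5198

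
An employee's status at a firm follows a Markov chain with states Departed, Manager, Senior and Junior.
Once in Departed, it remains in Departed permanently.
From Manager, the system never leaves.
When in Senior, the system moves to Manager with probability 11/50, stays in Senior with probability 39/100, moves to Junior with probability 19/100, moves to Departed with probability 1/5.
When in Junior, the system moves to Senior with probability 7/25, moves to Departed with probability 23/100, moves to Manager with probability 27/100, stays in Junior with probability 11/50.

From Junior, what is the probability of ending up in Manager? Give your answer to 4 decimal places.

0.5355

Let h(s) be the probability of absorption at Manager starting from transient state s. Then h(Manager) = 1 and h(Departed) = 0. By first-step analysis:
h(Senior) = 0.2·0 + 0.22·1 + 0.39·h(Senior) + 0.19·h(Junior)
h(Junior) = 0.23·0 + 0.27·1 + 0.28·h(Senior) + 0.22·h(Junior)
Solving: h(Senior) = 0.5274, h(Junior) = 0.5355.
Starting from Junior, the probability is 0.5355.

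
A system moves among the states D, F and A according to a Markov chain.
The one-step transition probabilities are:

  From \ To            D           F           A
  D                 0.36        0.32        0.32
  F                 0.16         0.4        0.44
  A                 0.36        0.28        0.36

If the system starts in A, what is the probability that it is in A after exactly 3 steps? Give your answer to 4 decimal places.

0.3741

Propagate the distribution vector 3 steps from A.
After 0 steps: (0.0000, 0.0000, 1.0000)
After 1 step: (0.3600, 0.2800, 0.3600)
After 2 steps: (0.3040, 0.3280, 0.3680)
After 3 steps: (0.2944, 0.3315, 0.3741)
P(in A after 3 steps) = 0.3741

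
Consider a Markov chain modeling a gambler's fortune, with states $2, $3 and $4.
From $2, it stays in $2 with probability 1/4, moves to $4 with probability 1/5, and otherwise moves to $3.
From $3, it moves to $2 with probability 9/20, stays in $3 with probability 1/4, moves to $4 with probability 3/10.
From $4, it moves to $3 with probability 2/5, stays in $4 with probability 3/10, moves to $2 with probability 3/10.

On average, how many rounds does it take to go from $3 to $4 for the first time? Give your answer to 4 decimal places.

Let t(s) be the expected number of rounds to first reach $4 from state s, with t($4) = 0. Conditioning on the first round:
t($2) = 1 + 0.25·t($2) + 0.55·t($3)
t($3) = 1 + 0.45·t($2) + 0.25·t($3)
Solving: t($2) = 4.1270, t($3) = 3.8095.
Expected rounds from $3 to $4: 3.8095.

3.8095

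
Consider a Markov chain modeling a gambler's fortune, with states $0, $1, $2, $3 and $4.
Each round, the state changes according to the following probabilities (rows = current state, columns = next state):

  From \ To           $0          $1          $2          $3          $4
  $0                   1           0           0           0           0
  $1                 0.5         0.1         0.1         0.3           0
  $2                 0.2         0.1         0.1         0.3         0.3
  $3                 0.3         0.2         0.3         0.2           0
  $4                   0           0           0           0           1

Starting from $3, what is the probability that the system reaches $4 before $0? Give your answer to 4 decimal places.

Let h(s) be the probability of absorption at $4 starting from transient state s. Then h($4) = 1 and h($0) = 0. By first-step analysis:
h($1) = 0.5·0 + 0.1·h($1) + 0.1·h($2) + 0.3·h($3)
h($2) = 0.2·0 + 0.1·h($1) + 0.1·h($2) + 0.3·h($3) + 0.3·1
h($3) = 0.3·0 + 0.2·h($1) + 0.3·h($2) + 0.2·h($3)
Solving: h($1) = 0.1041, h($2) = 0.4041, h($3) = 0.1776.
Starting from $3, the probability is 0.1776.

0.1776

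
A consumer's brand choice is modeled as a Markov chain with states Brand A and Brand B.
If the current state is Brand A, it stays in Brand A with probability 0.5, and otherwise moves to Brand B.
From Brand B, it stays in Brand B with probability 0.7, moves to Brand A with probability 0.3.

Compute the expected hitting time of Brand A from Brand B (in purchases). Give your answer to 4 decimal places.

3.3333

Let t(s) be the expected number of purchases to first reach Brand A from state s, with t(Brand A) = 0. Conditioning on the first purchase:
t(Brand B) = 1 + 0.7·t(Brand B)
Solving: t(Brand B) = 3.3333.
Expected purchases from Brand B to Brand A: 3.3333.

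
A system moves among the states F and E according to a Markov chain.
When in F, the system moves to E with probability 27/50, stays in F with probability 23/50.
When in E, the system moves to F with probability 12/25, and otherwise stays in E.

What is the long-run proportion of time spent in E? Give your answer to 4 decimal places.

Let the stationary distribution be π with π = πP and π_1 + π_2 = 1.
π_1 = 0.46·π_1 + 0.48·π_2
Solving with the normalization constraint gives π = (0.4706, 0.5294).
So the stationary probability of E is 0.5294.

0.5294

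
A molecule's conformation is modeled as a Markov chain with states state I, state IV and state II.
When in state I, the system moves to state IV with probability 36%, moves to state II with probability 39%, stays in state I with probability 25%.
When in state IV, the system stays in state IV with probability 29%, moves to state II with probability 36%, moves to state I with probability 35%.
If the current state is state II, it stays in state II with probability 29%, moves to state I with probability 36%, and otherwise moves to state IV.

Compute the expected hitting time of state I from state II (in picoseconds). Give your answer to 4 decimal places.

Let t(s) be the expected number of picoseconds to first reach state I from state s, with t(state I) = 0. Conditioning on the first picosecond:
t(state IV) = 1 + 0.29·t(state IV) + 0.36·t(state II)
t(state II) = 1 + 0.35·t(state IV) + 0.29·t(state II)
Solving: t(state IV) = 2.8299, t(state II) = 2.8035.
Expected picoseconds from state II to state I: 2.8035.

2.8035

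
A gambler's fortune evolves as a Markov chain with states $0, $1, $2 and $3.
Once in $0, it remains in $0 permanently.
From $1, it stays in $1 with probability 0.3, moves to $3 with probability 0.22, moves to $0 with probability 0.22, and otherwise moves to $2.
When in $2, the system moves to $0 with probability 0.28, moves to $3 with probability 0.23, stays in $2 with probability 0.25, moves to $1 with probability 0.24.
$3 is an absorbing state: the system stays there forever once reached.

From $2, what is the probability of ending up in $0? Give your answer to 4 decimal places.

0.5378

Let h(s) be the probability of absorption at $0 starting from transient state s. Then h($0) = 1 and h($3) = 0. By first-step analysis:
h($1) = 0.22·1 + 0.3·h($1) + 0.26·h($2) + 0.22·0
h($2) = 0.28·1 + 0.24·h($1) + 0.25·h($2) + 0.23·0
Solving: h($1) = 0.5141, h($2) = 0.5378.
Starting from $2, the probability is 0.5378.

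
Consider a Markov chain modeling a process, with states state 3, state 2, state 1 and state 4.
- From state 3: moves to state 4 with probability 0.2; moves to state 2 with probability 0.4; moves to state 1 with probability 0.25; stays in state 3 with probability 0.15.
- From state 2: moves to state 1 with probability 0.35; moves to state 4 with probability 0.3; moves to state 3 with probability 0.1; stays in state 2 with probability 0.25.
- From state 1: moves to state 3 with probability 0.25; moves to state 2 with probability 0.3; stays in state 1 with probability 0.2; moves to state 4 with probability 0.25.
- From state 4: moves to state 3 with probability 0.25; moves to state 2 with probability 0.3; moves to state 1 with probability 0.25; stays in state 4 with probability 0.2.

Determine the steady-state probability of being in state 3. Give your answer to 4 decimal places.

Let the stationary distribution be π with π = πP and π_1 + π_2 + π_3 + π_4 = 1.
π_1 = 0.15·π_1 + 0.1·π_2 + 0.25·π_3 + 0.25·π_4
π_2 = 0.4·π_1 + 0.25·π_2 + 0.3·π_3 + 0.3·π_4
π_3 = 0.25·π_1 + 0.35·π_2 + 0.2·π_3 + 0.25·π_4
Solving with the normalization constraint gives π = (0.1859, 0.3034, 0.2670, 0.2437).
So the stationary probability of state 3 is 0.1859.

0.1859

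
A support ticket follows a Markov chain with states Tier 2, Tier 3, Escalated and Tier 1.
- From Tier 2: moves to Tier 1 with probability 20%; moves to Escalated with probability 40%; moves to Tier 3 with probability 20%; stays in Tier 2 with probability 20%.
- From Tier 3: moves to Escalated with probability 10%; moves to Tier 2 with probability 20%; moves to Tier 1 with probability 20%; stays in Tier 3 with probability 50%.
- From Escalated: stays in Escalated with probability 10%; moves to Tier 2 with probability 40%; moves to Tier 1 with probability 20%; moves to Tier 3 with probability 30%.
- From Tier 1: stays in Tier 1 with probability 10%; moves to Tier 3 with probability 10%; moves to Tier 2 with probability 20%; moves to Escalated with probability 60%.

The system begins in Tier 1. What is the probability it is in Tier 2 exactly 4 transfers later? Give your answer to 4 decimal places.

Propagate the distribution vector 4 transfers from Tier 1.
After 0 transfers: (0.0000, 0.0000, 0.0000, 1.0000)
After 1 transfer: (0.2000, 0.1000, 0.6000, 0.1000)
After 2 transfers: (0.3200, 0.2800, 0.2100, 0.1900)
After 3 transfers: (0.2420, 0.2860, 0.2910, 0.1810)
After 4 transfers: (0.2582, 0.2968, 0.2631, 0.1819)
P(in Tier 2 after 4 transfers) = 0.2582

0.2582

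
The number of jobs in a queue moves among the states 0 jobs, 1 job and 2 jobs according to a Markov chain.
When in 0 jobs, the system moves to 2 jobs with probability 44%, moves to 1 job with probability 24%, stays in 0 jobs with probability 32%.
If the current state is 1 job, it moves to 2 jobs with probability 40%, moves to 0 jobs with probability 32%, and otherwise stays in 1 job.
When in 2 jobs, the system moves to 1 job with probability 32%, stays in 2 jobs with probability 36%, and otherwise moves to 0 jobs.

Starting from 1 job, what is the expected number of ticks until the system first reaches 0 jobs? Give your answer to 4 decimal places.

Let t(s) be the expected number of ticks to first reach 0 jobs from state s, with t(0 jobs) = 0. Conditioning on the first tick:
t(1 job) = 1 + 0.28·t(1 job) + 0.4·t(2 jobs)
t(2 jobs) = 1 + 0.32·t(1 job) + 0.36·t(2 jobs)
Solving: t(1 job) = 3.1250, t(2 jobs) = 3.1250.
Expected ticks from 1 job to 0 jobs: 3.1250.

3.1250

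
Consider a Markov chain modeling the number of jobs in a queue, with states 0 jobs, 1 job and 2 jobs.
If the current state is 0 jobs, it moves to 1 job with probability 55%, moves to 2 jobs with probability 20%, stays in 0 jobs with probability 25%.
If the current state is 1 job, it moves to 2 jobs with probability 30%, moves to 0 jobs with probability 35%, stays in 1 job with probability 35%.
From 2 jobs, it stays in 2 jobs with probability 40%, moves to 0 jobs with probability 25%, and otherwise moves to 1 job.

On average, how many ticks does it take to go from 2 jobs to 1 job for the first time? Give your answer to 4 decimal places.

2.5000

Let t(s) be the expected number of ticks to first reach 1 job from state s, with t(1 job) = 0. Conditioning on the first tick:
t(0 jobs) = 1 + 0.25·t(0 jobs) + 0.2·t(2 jobs)
t(2 jobs) = 1 + 0.25·t(0 jobs) + 0.4·t(2 jobs)
Solving: t(0 jobs) = 2.0000, t(2 jobs) = 2.5000.
Expected ticks from 2 jobs to 1 job: 2.5000.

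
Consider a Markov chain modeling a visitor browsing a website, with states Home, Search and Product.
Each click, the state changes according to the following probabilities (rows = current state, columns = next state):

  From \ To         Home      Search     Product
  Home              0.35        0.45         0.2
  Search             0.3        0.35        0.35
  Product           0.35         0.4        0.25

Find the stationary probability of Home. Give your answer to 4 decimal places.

0.3302

Let the stationary distribution be π with π = πP and π_1 + π_2 + π_3 = 1.
π_1 = 0.35·π_1 + 0.3·π_2 + 0.35·π_3
π_2 = 0.45·π_1 + 0.35·π_2 + 0.4·π_3
Solving with the normalization constraint gives π = (0.3302, 0.3967, 0.2732).
So the stationary probability of Home is 0.3302.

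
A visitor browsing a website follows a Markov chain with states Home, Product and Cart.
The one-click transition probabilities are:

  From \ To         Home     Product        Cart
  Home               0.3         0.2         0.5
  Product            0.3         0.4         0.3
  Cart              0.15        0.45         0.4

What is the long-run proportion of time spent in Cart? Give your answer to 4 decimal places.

Let the stationary distribution be π with π = πP and π_1 + π_2 + π_3 = 1.
π_1 = 0.3·π_1 + 0.3·π_2 + 0.15·π_3
π_2 = 0.2·π_1 + 0.4·π_2 + 0.45·π_3
Solving with the normalization constraint gives π = (0.2419, 0.3710, 0.3871).
So the stationary probability of Cart is 0.3871.

0.3871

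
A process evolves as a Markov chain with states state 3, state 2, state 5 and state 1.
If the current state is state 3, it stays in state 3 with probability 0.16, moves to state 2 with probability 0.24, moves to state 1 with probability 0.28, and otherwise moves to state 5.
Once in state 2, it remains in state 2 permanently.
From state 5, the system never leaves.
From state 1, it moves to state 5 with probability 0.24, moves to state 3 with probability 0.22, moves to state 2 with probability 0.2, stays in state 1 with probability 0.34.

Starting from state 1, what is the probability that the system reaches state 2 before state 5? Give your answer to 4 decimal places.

0.4481

Let h(s) be the probability of absorption at state 2 starting from transient state s. Then h(state 2) = 1 and h(state 5) = 0. By first-step analysis:
h(state 3) = 0.16·h(state 3) + 0.24·1 + 0.32·0 + 0.28·h(state 1)
h(state 1) = 0.22·h(state 3) + 0.2·1 + 0.24·0 + 0.34·h(state 1)
Solving: h(state 3) = 0.4351, h(state 1) = 0.4481.
Starting from state 1, the probability is 0.4481.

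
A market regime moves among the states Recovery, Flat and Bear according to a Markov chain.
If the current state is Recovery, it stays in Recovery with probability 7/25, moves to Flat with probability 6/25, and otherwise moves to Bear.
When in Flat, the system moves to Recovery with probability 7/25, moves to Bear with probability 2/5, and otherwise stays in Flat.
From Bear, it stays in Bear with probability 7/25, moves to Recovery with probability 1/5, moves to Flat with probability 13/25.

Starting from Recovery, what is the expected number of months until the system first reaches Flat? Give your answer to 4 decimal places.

Let t(s) be the expected number of months to first reach Flat from state s, with t(Flat) = 0. Conditioning on the first month:
t(Recovery) = 1 + 0.28·t(Recovery) + 0.48·t(Bear)
t(Bear) = 1 + 0.2·t(Recovery) + 0.28·t(Bear)
Solving: t(Recovery) = 2.8409, t(Bear) = 2.1780.
Expected months from Recovery to Flat: 2.8409.

2.8409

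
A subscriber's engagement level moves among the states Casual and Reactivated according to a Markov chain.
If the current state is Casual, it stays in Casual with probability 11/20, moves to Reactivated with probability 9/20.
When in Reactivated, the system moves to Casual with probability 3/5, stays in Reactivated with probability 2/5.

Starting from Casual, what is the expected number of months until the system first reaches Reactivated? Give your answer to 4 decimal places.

2.2222

Let t(s) be the expected number of months to first reach Reactivated from state s, with t(Reactivated) = 0. Conditioning on the first month:
t(Casual) = 1 + 0.55·t(Casual)
Solving: t(Casual) = 2.2222.
Expected months from Casual to Reactivated: 2.2222.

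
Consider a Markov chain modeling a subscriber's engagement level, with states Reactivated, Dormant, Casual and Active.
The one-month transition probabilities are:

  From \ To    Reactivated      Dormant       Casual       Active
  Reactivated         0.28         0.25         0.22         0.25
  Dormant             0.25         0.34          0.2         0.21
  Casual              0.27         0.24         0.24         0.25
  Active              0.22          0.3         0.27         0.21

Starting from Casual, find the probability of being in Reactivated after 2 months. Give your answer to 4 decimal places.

0.2554

Propagate the distribution vector 2 months from Casual.
After 0 months: (0.0000, 0.0000, 1.0000, 0.0000)
After 1 month: (0.2700, 0.2400, 0.2400, 0.2500)
After 2 months: (0.2554, 0.2817, 0.2325, 0.2304)
P(in Reactivated after 2 months) = 0.2554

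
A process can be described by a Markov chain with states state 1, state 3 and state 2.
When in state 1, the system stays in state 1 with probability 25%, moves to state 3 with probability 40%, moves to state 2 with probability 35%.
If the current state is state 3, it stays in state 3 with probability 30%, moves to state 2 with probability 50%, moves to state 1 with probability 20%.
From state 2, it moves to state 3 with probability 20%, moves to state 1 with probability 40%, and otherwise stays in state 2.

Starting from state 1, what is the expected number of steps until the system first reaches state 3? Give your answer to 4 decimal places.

Let t(s) be the expected number of steps to first reach state 3 from state s, with t(state 3) = 0. Conditioning on the first step:
t(state 1) = 1 + 0.25·t(state 1) + 0.35·t(state 2)
t(state 2) = 1 + 0.4·t(state 1) + 0.4·t(state 2)
Solving: t(state 1) = 3.0645, t(state 2) = 3.7097.
Expected steps from state 1 to state 3: 3.0645.

3.0645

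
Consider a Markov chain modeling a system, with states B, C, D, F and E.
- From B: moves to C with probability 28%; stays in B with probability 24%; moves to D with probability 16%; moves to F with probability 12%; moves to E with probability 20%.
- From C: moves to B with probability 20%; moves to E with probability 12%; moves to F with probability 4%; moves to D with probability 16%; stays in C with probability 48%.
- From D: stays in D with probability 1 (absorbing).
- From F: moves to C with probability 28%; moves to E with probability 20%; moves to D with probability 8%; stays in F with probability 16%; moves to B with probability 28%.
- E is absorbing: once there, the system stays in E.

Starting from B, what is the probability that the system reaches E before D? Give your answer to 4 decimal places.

0.5303

Let h(s) be the probability of absorption at E starting from transient state s. Then h(E) = 1 and h(D) = 0. By first-step analysis:
h(B) = 0.24·h(B) + 0.28·h(C) + 0.16·0 + 0.12·h(F) + 0.2·1
h(C) = 0.2·h(B) + 0.48·h(C) + 0.16·0 + 0.04·h(F) + 0.12·1
h(F) = 0.28·h(B) + 0.28·h(C) + 0.08·0 + 0.16·h(F) + 0.2·1
Solving: h(B) = 0.5303, h(C) = 0.4789, h(F) = 0.5745.
Starting from B, the probability is 0.5303.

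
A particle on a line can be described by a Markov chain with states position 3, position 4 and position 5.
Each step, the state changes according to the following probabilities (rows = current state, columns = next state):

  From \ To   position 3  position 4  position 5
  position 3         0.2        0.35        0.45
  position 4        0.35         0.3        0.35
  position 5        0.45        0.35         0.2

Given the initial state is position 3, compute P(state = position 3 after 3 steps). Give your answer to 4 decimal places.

Propagate the distribution vector 3 steps from position 3.
After 0 steps: (1.0000, 0.0000, 0.0000)
After 1 step: (0.2000, 0.3500, 0.4500)
After 2 steps: (0.3650, 0.3325, 0.3025)
After 3 steps: (0.3255, 0.3334, 0.3411)
P(in position 3 after 3 steps) = 0.3255

0.3255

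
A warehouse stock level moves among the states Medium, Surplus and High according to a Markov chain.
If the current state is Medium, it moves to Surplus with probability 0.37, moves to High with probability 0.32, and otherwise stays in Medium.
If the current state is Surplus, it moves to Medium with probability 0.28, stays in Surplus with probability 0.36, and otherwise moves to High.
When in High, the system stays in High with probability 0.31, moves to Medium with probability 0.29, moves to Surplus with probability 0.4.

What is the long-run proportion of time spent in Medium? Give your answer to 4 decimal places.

0.2921

Let the stationary distribution be π with π = πP and π_1 + π_2 + π_3 = 1.
π_1 = 0.31·π_1 + 0.28·π_2 + 0.29·π_3
π_2 = 0.37·π_1 + 0.36·π_2 + 0.4·π_3
Solving with the normalization constraint gives π = (0.2921, 0.3762, 0.3317).
So the stationary probability of Medium is 0.2921.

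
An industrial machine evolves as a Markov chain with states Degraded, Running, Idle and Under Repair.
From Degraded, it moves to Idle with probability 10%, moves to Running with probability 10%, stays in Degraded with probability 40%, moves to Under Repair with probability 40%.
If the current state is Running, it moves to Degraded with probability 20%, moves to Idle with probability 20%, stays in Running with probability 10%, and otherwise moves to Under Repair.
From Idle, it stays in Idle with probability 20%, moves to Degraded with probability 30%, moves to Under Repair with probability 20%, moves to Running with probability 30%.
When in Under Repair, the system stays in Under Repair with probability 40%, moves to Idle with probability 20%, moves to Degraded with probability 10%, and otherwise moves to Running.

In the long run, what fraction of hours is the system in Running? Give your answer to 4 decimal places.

0.2127

Let the stationary distribution be π with π = πP and π_1 + π_2 + π_3 + π_4 = 1.
π_1 = 0.4·π_1 + 0.2·π_2 + 0.3·π_3 + 0.1·π_4
π_2 = 0.1·π_1 + 0.1·π_2 + 0.3·π_3 + 0.3·π_4
π_3 = 0.1·π_1 + 0.2·π_2 + 0.2·π_3 + 0.2·π_4
Solving with the normalization constraint gives π = (0.2240, 0.2127, 0.1776, 0.3857).
So the stationary probability of Running is 0.2127.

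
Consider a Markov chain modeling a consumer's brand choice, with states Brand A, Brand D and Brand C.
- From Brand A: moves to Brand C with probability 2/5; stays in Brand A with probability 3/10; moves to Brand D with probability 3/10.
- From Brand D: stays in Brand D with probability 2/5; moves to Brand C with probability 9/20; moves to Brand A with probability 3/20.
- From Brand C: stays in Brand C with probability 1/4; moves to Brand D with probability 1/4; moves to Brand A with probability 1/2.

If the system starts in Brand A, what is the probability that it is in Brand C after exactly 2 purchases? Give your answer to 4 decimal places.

Sum over the intermediate state after 1 purchase:
P = P(Brand A→Brand A)·P(Brand A→Brand C) + P(Brand A→Brand D)·P(Brand D→Brand C) + P(Brand A→Brand C)·P(Brand C→Brand C)
  = 0.3×0.4 + 0.3×0.45 + 0.4×0.25
  = 0.1200 + 0.1350 + 0.1000 = 0.3550

0.3550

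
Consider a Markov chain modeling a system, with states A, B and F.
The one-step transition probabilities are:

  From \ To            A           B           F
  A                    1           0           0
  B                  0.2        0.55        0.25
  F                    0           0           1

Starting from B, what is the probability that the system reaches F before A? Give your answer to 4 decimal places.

Let h(s) be the probability of absorption at F starting from transient state s. Then h(F) = 1 and h(A) = 0. By first-step analysis:
h(B) = 0.2·0 + 0.55·h(B) + 0.25·1
Solving: h(B) = 0.5556.
Starting from B, the probability is 0.5556.

0.5556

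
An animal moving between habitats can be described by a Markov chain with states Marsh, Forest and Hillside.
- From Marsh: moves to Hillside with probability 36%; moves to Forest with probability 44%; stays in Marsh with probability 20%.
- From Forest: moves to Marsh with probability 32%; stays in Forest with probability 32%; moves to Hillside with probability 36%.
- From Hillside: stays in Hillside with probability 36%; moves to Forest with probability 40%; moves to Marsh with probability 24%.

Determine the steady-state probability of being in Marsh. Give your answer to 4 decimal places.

Let the stationary distribution be π with π = πP and π_1 + π_2 + π_3 = 1.
π_1 = 0.2·π_1 + 0.32·π_2 + 0.24·π_3
π_2 = 0.44·π_1 + 0.32·π_2 + 0.4·π_3
Solving with the normalization constraint gives π = (0.2600, 0.3800, 0.3600).
So the stationary probability of Marsh is 0.2600.

0.2600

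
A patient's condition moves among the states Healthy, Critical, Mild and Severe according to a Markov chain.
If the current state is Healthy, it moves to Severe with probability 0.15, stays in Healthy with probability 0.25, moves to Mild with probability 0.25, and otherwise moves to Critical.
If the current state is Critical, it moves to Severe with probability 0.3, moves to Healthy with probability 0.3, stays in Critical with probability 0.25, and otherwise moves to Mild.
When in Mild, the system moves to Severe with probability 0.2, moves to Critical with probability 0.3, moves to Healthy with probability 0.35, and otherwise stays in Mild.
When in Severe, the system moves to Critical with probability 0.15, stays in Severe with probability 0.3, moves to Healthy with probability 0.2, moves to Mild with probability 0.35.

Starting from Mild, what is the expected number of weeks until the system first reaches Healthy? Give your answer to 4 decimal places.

Let t(s) be the expected number of weeks to first reach Healthy from state s, with t(Healthy) = 0. Conditioning on the first week:
t(Critical) = 1 + 0.25·t(Critical) + 0.15·t(Mild) + 0.3·t(Severe)
t(Mild) = 1 + 0.3·t(Critical) + 0.15·t(Mild) + 0.2·t(Severe)
t(Severe) = 1 + 0.15·t(Critical) + 0.35·t(Mild) + 0.3·t(Severe)
Solving: t(Critical) = 3.5417, t(Mild) = 3.3333, t(Severe) = 3.8542.
Expected weeks from Mild to Healthy: 3.3333.

3.3333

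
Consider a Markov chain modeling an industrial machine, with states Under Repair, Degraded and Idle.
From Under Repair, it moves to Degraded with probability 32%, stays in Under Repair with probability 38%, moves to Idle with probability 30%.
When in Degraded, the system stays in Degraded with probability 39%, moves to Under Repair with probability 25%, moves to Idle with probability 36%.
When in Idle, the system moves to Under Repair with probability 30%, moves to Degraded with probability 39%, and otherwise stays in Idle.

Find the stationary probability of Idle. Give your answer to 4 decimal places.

Let the stationary distribution be π with π = πP and π_1 + π_2 + π_3 = 1.
π_1 = 0.38·π_1 + 0.25·π_2 + 0.3·π_3
π_2 = 0.32·π_1 + 0.39·π_2 + 0.39·π_3
Solving with the normalization constraint gives π = (0.3061, 0.3686, 0.3254).
So the stationary probability of Idle is 0.3254.

0.3254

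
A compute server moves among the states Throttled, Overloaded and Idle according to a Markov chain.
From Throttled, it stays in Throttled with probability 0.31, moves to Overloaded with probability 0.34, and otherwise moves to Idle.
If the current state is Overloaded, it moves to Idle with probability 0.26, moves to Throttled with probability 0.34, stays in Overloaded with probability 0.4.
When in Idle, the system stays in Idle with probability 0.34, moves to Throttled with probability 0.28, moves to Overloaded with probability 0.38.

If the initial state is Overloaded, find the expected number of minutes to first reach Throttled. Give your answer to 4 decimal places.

Let t(s) be the expected number of minutes to first reach Throttled from state s, with t(Throttled) = 0. Conditioning on the first minute:
t(Overloaded) = 1 + 0.4·t(Overloaded) + 0.26·t(Idle)
t(Idle) = 1 + 0.38·t(Overloaded) + 0.34·t(Idle)
Solving: t(Overloaded) = 3.0956, t(Idle) = 3.2974.
Expected minutes from Overloaded to Throttled: 3.0956.

3.0956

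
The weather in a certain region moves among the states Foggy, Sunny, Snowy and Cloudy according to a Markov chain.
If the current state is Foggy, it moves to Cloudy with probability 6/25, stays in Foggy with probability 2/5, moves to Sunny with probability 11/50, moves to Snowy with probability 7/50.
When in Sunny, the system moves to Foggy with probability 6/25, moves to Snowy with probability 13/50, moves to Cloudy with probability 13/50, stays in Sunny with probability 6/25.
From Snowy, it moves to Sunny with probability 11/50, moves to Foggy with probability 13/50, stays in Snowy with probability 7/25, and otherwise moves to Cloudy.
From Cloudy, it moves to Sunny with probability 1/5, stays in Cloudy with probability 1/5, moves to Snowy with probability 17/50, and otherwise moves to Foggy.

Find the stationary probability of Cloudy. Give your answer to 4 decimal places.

0.2350

Let the stationary distribution be π with π = πP and π_1 + π_2 + π_3 + π_4 = 1.
π_1 = 0.4·π_1 + 0.24·π_2 + 0.26·π_3 + 0.26·π_4
π_2 = 0.22·π_1 + 0.24·π_2 + 0.22·π_3 + 0.2·π_4
π_3 = 0.14·π_1 + 0.26·π_2 + 0.28·π_3 + 0.34·π_4
Solving with the normalization constraint gives π = (0.2972, 0.2197, 0.2481, 0.2350).
So the stationary probability of Cloudy is 0.2350.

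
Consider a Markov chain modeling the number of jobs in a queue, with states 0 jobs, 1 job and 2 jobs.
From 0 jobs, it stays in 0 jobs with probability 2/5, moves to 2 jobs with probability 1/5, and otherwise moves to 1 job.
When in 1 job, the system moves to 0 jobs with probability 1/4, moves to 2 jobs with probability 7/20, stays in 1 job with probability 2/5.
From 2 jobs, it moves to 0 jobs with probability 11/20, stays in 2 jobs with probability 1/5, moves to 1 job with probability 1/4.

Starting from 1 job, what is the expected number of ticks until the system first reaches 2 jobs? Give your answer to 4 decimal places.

Let t(s) be the expected number of ticks to first reach 2 jobs from state s, with t(2 jobs) = 0. Conditioning on the first tick:
t(0 jobs) = 1 + 0.4·t(0 jobs) + 0.4·t(1 job)
t(1 job) = 1 + 0.25·t(0 jobs) + 0.4·t(1 job)
Solving: t(0 jobs) = 3.8462, t(1 job) = 3.2692.
Expected ticks from 1 job to 2 jobs: 3.2692.

3.2692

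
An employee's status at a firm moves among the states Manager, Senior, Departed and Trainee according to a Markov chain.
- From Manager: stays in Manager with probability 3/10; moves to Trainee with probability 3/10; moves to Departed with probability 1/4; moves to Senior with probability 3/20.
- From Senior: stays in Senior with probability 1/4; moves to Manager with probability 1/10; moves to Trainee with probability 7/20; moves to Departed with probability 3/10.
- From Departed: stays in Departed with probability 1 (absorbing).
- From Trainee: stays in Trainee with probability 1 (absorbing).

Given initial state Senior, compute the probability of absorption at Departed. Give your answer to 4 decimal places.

Let h(s) be the probability of absorption at Departed starting from transient state s. Then h(Departed) = 1 and h(Trainee) = 0. By first-step analysis:
h(Manager) = 0.3·h(Manager) + 0.15·h(Senior) + 0.25·1 + 0.3·0
h(Senior) = 0.1·h(Manager) + 0.25·h(Senior) + 0.3·1 + 0.35·0
Solving: h(Manager) = 0.4559, h(Senior) = 0.4608.
Starting from Senior, the probability is 0.4608.

0.4608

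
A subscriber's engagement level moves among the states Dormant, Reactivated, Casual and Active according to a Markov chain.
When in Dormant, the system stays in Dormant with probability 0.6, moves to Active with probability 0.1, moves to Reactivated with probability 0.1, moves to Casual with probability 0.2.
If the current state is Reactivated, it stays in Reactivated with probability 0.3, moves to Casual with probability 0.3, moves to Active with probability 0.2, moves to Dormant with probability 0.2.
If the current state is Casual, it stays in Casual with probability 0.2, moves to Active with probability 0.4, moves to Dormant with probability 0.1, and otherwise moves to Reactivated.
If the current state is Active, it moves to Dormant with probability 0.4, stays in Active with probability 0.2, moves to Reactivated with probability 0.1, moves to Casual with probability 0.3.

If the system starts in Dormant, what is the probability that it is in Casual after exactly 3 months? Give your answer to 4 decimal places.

Propagate the distribution vector 3 months from Dormant.
After 0 months: (1.0000, 0.0000, 0.0000, 0.0000)
After 1 month: (0.6000, 0.1000, 0.2000, 0.1000)
After 2 months: (0.4400, 0.1600, 0.2200, 0.1800)
After 3 months: (0.3900, 0.1760, 0.2340, 0.2000)
P(in Casual after 3 months) = 0.2340

0.2340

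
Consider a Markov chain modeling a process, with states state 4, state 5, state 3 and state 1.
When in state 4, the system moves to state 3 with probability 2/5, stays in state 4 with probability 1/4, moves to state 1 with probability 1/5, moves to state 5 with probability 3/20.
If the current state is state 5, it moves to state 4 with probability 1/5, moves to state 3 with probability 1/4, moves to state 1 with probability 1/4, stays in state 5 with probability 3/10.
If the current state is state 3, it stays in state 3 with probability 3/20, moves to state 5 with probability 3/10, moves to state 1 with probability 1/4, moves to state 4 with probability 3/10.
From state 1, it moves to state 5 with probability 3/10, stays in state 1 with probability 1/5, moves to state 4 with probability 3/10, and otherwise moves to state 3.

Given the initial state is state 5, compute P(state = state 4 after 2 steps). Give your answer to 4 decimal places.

Propagate the distribution vector 2 steps from state 5.
After 0 steps: (0.0000, 1.0000, 0.0000, 0.0000)
After 1 step: (0.2000, 0.3000, 0.2500, 0.2500)
After 2 steps: (0.2600, 0.2700, 0.2425, 0.2275)
P(in state 4 after 2 steps) = 0.2600

0.2600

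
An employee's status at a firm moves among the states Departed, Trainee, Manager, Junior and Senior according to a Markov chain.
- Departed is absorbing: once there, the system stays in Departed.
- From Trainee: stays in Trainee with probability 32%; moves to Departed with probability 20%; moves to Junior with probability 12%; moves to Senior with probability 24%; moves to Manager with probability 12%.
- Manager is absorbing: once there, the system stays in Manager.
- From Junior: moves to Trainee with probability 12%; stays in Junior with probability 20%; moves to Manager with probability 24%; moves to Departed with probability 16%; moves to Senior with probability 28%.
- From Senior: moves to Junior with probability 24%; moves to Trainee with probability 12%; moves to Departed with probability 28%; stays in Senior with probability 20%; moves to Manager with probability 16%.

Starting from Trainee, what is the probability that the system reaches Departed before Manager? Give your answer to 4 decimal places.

Let h(s) be the probability of absorption at Departed starting from transient state s. Then h(Departed) = 1 and h(Manager) = 0. By first-step analysis:
h(Trainee) = 0.2·1 + 0.32·h(Trainee) + 0.12·0 + 0.12·h(Junior) + 0.24·h(Senior)
h(Junior) = 0.16·1 + 0.12·h(Trainee) + 0.24·0 + 0.2·h(Junior) + 0.28·h(Senior)
h(Senior) = 0.28·1 + 0.12·h(Trainee) + 0.16·0 + 0.24·h(Junior) + 0.2·h(Senior)
Solving: h(Trainee) = 0.5881, h(Junior) = 0.4934, h(Senior) = 0.5862.
Starting from Trainee, the probability is 0.5881.

0.5881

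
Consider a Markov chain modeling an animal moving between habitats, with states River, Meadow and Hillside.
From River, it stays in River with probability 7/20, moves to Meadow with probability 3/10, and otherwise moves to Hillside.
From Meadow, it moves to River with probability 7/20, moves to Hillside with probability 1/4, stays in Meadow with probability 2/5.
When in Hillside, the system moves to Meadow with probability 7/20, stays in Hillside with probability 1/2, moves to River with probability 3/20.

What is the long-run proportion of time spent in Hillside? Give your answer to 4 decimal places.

Let the stationary distribution be π with π = πP and π_1 + π_2 + π_3 = 1.
π_1 = 0.35·π_1 + 0.35·π_2 + 0.15·π_3
π_2 = 0.3·π_1 + 0.4·π_2 + 0.35·π_3
Solving with the normalization constraint gives π = (0.2760, 0.3539, 0.3701).
So the stationary probability of Hillside is 0.3701.

0.3701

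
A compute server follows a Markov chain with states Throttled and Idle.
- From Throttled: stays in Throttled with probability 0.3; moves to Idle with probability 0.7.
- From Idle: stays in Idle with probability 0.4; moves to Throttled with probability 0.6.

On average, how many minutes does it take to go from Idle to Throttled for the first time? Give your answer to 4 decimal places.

1.6667

Let t(s) be the expected number of minutes to first reach Throttled from state s, with t(Throttled) = 0. Conditioning on the first minute:
t(Idle) = 1 + 0.4·t(Idle)
Solving: t(Idle) = 1.6667.
Expected minutes from Idle to Throttled: 1.6667.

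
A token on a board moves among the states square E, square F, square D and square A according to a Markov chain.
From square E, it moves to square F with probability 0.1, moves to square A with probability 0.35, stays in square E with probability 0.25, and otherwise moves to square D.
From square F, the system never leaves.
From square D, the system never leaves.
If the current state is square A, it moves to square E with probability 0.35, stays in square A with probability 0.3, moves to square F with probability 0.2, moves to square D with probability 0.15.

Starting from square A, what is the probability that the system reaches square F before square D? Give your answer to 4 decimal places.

0.4596

Let h(s) be the probability of absorption at square F starting from transient state s. Then h(square F) = 1 and h(square D) = 0. By first-step analysis:
h(square E) = 0.25·h(square E) + 0.1·1 + 0.3·0 + 0.35·h(square A)
h(square A) = 0.35·h(square E) + 0.2·1 + 0.15·0 + 0.3·h(square A)
Solving: h(square E) = 0.3478, h(square A) = 0.4596.
Starting from square A, the probability is 0.4596.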